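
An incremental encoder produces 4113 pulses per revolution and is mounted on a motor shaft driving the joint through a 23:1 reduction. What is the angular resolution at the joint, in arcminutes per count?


counts per rev = 4113
effective counts at joint = 4113 * 23 = 94599
resolution = 360*60 / 94599
= 0.2283 arcmin/count


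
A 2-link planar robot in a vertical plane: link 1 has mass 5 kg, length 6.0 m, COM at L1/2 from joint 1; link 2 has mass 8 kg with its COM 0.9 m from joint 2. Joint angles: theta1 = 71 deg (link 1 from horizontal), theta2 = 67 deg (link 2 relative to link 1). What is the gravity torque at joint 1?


Horizontal distance from joint 1 to link-1 COM:
  x_c1 = (L1/2)*cos(t1) = 3.0 * 0.3256 = 0.9767 m
Horizontal distance from joint 1 to link-2 COM:
  x_c2 = L1*cos(t1) + Lc2*cos(t1+t2)
       = 6.0*0.3256 + 0.9*-0.7431 = 1.2846 m
tau1 = m1*g*x_c1 + m2*g*x_c2
     = 5*9.81*0.9767 + 8*9.81*1.2846
     = 47.9074 + 100.8137
     = 148.7211 Nm


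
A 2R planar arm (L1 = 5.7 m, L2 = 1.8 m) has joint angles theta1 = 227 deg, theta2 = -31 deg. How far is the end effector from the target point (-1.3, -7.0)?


End effector via forward kinematics:
x = L1*cos(t1) + L2*cos(t1+t2) = -5.6177
y = L1*sin(t1) + L2*sin(t1+t2) = -4.6649
Distance to target:
d = sqrt((-1.3 - -5.6177)^2 + (-7.0 - -4.6649)^2)
= sqrt(18.6422 + 5.4529)
= 4.9087 m


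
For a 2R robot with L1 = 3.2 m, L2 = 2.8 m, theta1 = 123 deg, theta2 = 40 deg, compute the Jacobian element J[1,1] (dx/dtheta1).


J[1,1] = -L1*sin(t1) - L2*sin(t1+t2)
= -3.2*sin(123) - 2.8*sin(163)
= -3.5024


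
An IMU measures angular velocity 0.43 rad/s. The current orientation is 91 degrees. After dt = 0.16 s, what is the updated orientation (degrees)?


delta_theta = w * dt = 0.43 * 0.16 = 0.0688 rad
= 3.9419 deg
theta_new = 91 + 3.9419 = 94.9419 deg


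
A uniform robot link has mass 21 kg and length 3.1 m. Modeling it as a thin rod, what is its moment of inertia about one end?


I = (1/3) * m * L^2
= (1/3) * 21 * 3.1^2
= 0.333333 * 21 * 9.61
= 67.27 kg*m^2


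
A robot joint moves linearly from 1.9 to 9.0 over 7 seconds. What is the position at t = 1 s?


s = t/T = 1/7 = 0.1429
p(t) = p0 + (pf-p0)*s
= 1.9 + (9.0 - 1.9) * 0.1429
= 2.9143


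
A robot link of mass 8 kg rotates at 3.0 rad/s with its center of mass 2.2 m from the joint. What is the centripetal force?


F = m * omega^2 * r
= 8 * 3.0^2 * 2.2
= 8 * 9.0 * 2.2
= 158.4 N


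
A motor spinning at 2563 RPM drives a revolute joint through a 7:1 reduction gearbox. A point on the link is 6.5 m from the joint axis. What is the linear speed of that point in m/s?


omega_motor = 2563 * 2*pi/60 = 268.3967 rad/s
omega_joint = omega_motor / 7 = 38.3424 rad/s
v = omega_joint * r = 38.3424 * 6.5
= 249.2255 m/s


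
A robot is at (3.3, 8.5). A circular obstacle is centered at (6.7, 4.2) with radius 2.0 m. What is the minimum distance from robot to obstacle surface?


center_dist = sqrt((3.3-6.7)^2 + (8.5-4.2)^2)
= sqrt(11.56 + 18.49)
= 5.4818
min_dist = center_dist - radius = 5.4818 - 2.0 = 3.4818 m


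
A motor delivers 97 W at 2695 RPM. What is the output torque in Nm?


omega = 2695 * 2*pi/60 = 282.2197 rad/s
tau = P / omega = 97 / 282.2197
= 0.3437 Nm


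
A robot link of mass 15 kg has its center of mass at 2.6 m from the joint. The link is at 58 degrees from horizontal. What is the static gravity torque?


tau = m*g*L*cos(angle)
= 15 * 9.81 * 2.6 * cos(58 deg)
= 15 * 9.81 * 2.6 * 0.5299
= 202.7418 Nm


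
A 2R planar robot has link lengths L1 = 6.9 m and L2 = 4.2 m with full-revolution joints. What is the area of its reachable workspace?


r_max = L1 + L2 = 11.1 m
r_min = |L1 - L2| = 2.7 m
Area = pi*(r_max^2 - r_min^2)
= pi*(123.21 - 7.29)
= pi * 115.92
= 364.1734 m^2


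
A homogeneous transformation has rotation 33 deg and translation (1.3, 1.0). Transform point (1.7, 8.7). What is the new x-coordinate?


x' = cos(theta)*px - sin(theta)*py + tx
= 0.8387*1.7 - 0.5446*8.7 + 1.3
= -2.0126


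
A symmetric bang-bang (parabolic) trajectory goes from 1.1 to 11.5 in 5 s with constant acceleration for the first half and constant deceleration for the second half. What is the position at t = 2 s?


Symmetric rest-to-rest: each phase covers (pf-p0)/2 in time T/2. 0.5*a*(T/2)^2 = (pf-p0)/2 => a = 4*(pf-p0)/T^2
a = 4*(11.5-1.1)/5^2 = 1.664
t = 2 is in the acceleration phase (t <= T/2).
p = p0 + 0.5*a*t^2 = 1.1 + 0.5*1.664*2^2
= 4.428


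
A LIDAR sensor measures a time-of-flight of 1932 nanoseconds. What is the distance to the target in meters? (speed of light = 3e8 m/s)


tof = 1932 ns = 1.932e-06 s
dist = c * tof / 2
= 3e8 * 1.932e-06 / 2
= 289.8 m


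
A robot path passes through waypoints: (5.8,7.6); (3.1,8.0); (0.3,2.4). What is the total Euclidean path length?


Segment lengths:
  seg1 = sqrt((-2.7)^2 + (0.4)^2) = 2.7295
  seg2 = sqrt((-2.8)^2 + (-5.6)^2) = 6.261
Total = 8.9905


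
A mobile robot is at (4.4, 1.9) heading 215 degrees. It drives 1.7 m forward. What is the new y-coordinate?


y_new = y0 + d*sin(theta)
= 1.9 + 1.7*sin(215)
= 1.9 + -0.9751
= 0.9249


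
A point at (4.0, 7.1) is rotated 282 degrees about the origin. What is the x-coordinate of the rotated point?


x' = x*cos(theta) - y*sin(theta)
cos(282 deg) = 0.2079, sin(282 deg) = -0.9781
x' = 4.0 * 0.2079 - 7.1 * -0.9781
= 0.8316 - -6.9448
= 7.7765


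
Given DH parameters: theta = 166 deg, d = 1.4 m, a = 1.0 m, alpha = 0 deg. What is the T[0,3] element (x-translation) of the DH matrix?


T[0,3] = a * cos(theta)
= 1.0 * cos(166 deg)
= 1.0 * -0.9703
= -0.9703


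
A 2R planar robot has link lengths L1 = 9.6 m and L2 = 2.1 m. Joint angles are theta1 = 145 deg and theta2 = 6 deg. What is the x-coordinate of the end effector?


Convert angles to radians: theta1 = 2.5307, theta2 = 0.1047
x = L1*cos(theta1) + L2*cos(theta1+theta2)
x = -7.8639 + -1.8367
x = -9.7006


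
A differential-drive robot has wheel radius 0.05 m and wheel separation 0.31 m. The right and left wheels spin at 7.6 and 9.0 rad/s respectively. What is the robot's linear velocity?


vR = r*wR = 0.05*7.6 = 0.38 m/s
vL = r*wL = 0.05*9.0 = 0.45 m/s
v = (vR+vL)/2 = 0.415 m/s
omega = (vR-vL)/L = -0.2258 rad/s
linear velocity = 0.415 m/s


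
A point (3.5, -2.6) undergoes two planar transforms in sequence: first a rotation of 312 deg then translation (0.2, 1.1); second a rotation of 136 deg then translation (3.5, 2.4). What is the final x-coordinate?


After transform 1:
x1 = cos(312)*3.5 - sin(312)*-2.6 + 0.2 = 0.6098
y1 = sin(312)*3.5 + cos(312)*-2.6 + 1.1 = -3.2407
After transform 2:
x2 = cos(136)*0.6098 - sin(136)*-3.2407 + 3.5
= 5.3126


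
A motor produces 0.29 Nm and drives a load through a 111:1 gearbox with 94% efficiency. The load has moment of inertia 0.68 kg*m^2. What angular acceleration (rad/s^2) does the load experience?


tau_out = tau_motor * N * eta
= 0.29 * 111 * 0.94 = 30.2586 Nm
alpha = tau_out / I = 30.2586 / 0.68
= 44.4979 rad/s^2


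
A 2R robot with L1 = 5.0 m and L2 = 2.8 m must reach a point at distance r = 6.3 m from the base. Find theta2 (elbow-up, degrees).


cos(theta2) = (r^2 - L1^2 - L2^2) / (2*L1*L2)
cos(theta2) = (39.69 - 25.0 - 7.84) / 28.0
cos(theta2) = 0.244643
theta2 = 75.8393 degrees


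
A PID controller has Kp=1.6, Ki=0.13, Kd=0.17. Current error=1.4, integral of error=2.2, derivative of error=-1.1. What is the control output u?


u = Kp*e + Ki*int(e) + Kd*de/dt
= 1.6*1.4 + 0.13*2.2 + 0.17*(-1.1)
= 2.24 + 0.286 + -0.187
= 2.339


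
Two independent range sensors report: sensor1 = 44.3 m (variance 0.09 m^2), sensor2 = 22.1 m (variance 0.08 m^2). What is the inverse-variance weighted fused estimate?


w1 = (1/var1) / (1/var1 + 1/var2)
   = 11.1111 / (11.1111 + 12.5) = 0.4706
w2 = 1 - w1 = 0.5294
fused = w1*s1 + w2*s2 = 20.8471 + 11.7
= 32.5471 m


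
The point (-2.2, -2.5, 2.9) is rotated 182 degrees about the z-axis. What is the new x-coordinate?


Rotation about z-axis: x' = x*cos(theta) - y*sin(theta)
= -2.2 * -0.9994 - -2.5 * -0.0349
= 2.1114


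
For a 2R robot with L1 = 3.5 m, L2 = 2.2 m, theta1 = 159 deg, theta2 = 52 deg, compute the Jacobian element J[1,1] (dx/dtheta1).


J[1,1] = -L1*sin(t1) - L2*sin(t1+t2)
= -3.5*sin(159) - 2.2*sin(211)
= -0.1212


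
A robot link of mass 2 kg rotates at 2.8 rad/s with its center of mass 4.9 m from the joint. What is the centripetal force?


F = m * omega^2 * r
= 2 * 2.8^2 * 4.9
= 2 * 7.84 * 4.9
= 76.832 N


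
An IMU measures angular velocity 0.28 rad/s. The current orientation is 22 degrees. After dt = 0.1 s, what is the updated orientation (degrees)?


delta_theta = w * dt = 0.28 * 0.1 = 0.028 rad
= 1.6043 deg
theta_new = 22 + 1.6043 = 23.6043 deg


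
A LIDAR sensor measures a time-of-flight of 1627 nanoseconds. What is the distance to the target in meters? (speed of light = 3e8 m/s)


tof = 1627 ns = 1.627e-06 s
dist = c * tof / 2
= 3e8 * 1.627e-06 / 2
= 244.05 m


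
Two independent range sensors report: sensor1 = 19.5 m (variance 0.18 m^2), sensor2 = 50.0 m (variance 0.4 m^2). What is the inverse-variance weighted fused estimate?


w1 = (1/var1) / (1/var1 + 1/var2)
   = 5.5556 / (5.5556 + 2.5) = 0.6897
w2 = 1 - w1 = 0.3103
fused = w1*s1 + w2*s2 = 13.4483 + 15.5172
= 28.9655 m


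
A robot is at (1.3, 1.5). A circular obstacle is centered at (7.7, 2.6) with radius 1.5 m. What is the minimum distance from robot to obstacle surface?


center_dist = sqrt((1.3-7.7)^2 + (1.5-2.6)^2)
= sqrt(40.96 + 1.21)
= 6.4938
min_dist = center_dist - radius = 6.4938 - 1.5 = 4.9938 m


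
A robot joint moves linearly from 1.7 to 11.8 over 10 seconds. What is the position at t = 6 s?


s = t/T = 6/10 = 0.6
p(t) = p0 + (pf-p0)*s
= 1.7 + (11.8 - 1.7) * 0.6
= 7.76


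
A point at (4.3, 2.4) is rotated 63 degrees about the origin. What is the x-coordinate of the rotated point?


x' = x*cos(theta) - y*sin(theta)
cos(63 deg) = 0.454, sin(63 deg) = 0.891
x' = 4.3 * 0.454 - 2.4 * 0.891
= 1.9522 - 2.1384
= -0.1863


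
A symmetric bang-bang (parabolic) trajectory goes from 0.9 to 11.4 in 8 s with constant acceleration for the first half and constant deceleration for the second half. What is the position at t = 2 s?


Symmetric rest-to-rest: each phase covers (pf-p0)/2 in time T/2. 0.5*a*(T/2)^2 = (pf-p0)/2 => a = 4*(pf-p0)/T^2
a = 4*(11.4-0.9)/8^2 = 0.6562
t = 2 is in the acceleration phase (t <= T/2).
p = p0 + 0.5*a*t^2 = 0.9 + 0.5*0.6562*2^2
= 2.2125


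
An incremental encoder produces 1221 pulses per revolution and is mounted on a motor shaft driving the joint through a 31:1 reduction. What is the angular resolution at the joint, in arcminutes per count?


counts per rev = 1221
effective counts at joint = 1221 * 31 = 37851
resolution = 360*60 / 37851
= 0.5707 arcmin/count


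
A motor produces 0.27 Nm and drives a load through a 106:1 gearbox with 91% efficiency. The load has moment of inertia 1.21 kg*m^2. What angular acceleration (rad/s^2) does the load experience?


tau_out = tau_motor * N * eta
= 0.27 * 106 * 0.91 = 26.0442 Nm
alpha = tau_out / I = 26.0442 / 1.21
= 21.5241 rad/s^2


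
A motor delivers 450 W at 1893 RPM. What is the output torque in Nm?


omega = 1893 * 2*pi/60 = 198.2345 rad/s
tau = P / omega = 450 / 198.2345
= 2.27 Nm


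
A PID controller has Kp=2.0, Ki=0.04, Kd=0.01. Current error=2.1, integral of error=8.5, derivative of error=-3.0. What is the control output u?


u = Kp*e + Ki*int(e) + Kd*de/dt
= 2.0*2.1 + 0.04*8.5 + 0.01*(-3.0)
= 4.2 + 0.34 + -0.03
= 4.51


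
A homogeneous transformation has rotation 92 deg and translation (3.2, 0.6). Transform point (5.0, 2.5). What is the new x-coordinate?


x' = cos(theta)*px - sin(theta)*py + tx
= -0.0349*5.0 - 0.9994*2.5 + 3.2
= 0.527


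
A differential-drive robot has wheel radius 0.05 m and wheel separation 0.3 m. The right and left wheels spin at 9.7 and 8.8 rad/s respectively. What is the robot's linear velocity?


vR = r*wR = 0.05*9.7 = 0.485 m/s
vL = r*wL = 0.05*8.8 = 0.44 m/s
v = (vR+vL)/2 = 0.4625 m/s
omega = (vR-vL)/L = 0.15 rad/s
linear velocity = 0.4625 m/s


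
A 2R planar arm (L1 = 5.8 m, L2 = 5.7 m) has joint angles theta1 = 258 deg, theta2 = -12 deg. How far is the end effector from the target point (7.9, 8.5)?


End effector via forward kinematics:
x = L1*cos(t1) + L2*cos(t1+t2) = -3.5243
y = L1*sin(t1) + L2*sin(t1+t2) = -10.8805
Distance to target:
d = sqrt((7.9 - -3.5243)^2 + (8.5 - -10.8805)^2)
= sqrt(130.5143 + 375.6024)
= 22.497 m


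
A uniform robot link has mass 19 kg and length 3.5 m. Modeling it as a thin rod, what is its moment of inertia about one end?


I = (1/3) * m * L^2
= (1/3) * 19 * 3.5^2
= 0.333333 * 19 * 12.25
= 77.5833 kg*m^2


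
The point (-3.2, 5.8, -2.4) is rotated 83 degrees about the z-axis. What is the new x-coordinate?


Rotation about z-axis: x' = x*cos(theta) - y*sin(theta)
= -3.2 * 0.1219 - 5.8 * 0.9925
= -6.1467


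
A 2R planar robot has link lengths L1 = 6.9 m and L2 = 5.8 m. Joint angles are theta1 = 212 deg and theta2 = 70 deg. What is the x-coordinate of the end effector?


Convert angles to radians: theta1 = 3.7001, theta2 = 1.2217
x = L1*cos(theta1) + L2*cos(theta1+theta2)
x = -5.8515 + 1.2059
x = -4.6456


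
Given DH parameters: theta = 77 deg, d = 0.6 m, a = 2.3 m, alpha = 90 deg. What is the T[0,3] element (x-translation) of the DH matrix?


T[0,3] = a * cos(theta)
= 2.3 * cos(77 deg)
= 2.3 * 0.225
= 0.5174


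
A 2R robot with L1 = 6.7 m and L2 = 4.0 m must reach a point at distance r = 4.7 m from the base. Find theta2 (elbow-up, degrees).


cos(theta2) = (r^2 - L1^2 - L2^2) / (2*L1*L2)
cos(theta2) = (22.09 - 44.89 - 16.0) / 53.6
cos(theta2) = -0.723881
theta2 = 136.3758 degrees


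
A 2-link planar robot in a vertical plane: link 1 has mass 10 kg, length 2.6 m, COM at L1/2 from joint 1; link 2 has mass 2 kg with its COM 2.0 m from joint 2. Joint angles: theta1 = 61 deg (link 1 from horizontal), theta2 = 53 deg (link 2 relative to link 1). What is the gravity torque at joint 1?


Horizontal distance from joint 1 to link-1 COM:
  x_c1 = (L1/2)*cos(t1) = 1.3 * 0.4848 = 0.6303 m
Horizontal distance from joint 1 to link-2 COM:
  x_c2 = L1*cos(t1) + Lc2*cos(t1+t2)
       = 2.6*0.4848 + 2.0*-0.4067 = 0.447 m
tau1 = m1*g*x_c1 + m2*g*x_c2
     = 10*9.81*0.6303 + 2*9.81*0.447
     = 61.8278 + 8.7708
     = 70.5985 Nm


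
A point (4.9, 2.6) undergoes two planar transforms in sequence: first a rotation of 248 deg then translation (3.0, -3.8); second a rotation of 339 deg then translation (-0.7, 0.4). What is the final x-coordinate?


After transform 1:
x1 = cos(248)*4.9 - sin(248)*2.6 + 3.0 = 3.5751
y1 = sin(248)*4.9 + cos(248)*2.6 + -3.8 = -9.3172
After transform 2:
x2 = cos(339)*3.5751 - sin(339)*-9.3172 + -0.7
= -0.7013


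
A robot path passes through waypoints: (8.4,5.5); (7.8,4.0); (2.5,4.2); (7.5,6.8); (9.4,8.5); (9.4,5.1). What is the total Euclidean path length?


Segment lengths:
  seg1 = sqrt((-0.6)^2 + (-1.5)^2) = 1.6155
  seg2 = sqrt((-5.3)^2 + (0.2)^2) = 5.3038
  seg3 = sqrt((5.0)^2 + (2.6)^2) = 5.6356
  seg4 = sqrt((1.9)^2 + (1.7)^2) = 2.5495
  seg5 = sqrt((0.0)^2 + (-3.4)^2) = 3.4
Total = 18.5044


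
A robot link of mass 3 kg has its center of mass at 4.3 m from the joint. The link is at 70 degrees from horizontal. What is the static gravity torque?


tau = m*g*L*cos(angle)
= 3 * 9.81 * 4.3 * cos(70 deg)
= 3 * 9.81 * 4.3 * 0.342
= 43.2823 Nm


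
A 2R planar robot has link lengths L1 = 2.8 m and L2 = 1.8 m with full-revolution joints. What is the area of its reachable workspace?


r_max = L1 + L2 = 4.6 m
r_min = |L1 - L2| = 1.0 m
Area = pi*(r_max^2 - r_min^2)
= pi*(21.16 - 1.0)
= pi * 20.16
= 63.3345 m^2


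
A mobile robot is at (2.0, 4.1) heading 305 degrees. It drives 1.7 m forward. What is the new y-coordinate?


y_new = y0 + d*sin(theta)
= 4.1 + 1.7*sin(305)
= 4.1 + -1.3926
= 2.7074


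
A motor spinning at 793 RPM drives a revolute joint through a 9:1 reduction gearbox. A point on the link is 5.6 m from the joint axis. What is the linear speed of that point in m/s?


omega_motor = 793 * 2*pi/60 = 83.0428 rad/s
omega_joint = omega_motor / 9 = 9.227 rad/s
v = omega_joint * r = 9.227 * 5.6
= 51.6711 m/s


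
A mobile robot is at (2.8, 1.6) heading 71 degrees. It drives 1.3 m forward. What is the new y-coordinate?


y_new = y0 + d*sin(theta)
= 1.6 + 1.3*sin(71)
= 1.6 + 1.2292
= 2.8292


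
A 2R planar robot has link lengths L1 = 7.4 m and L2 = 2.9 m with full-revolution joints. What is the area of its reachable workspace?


r_max = L1 + L2 = 10.3 m
r_min = |L1 - L2| = 4.5 m
Area = pi*(r_max^2 - r_min^2)
= pi*(106.09 - 20.25)
= pi * 85.84
= 269.6743 m^2


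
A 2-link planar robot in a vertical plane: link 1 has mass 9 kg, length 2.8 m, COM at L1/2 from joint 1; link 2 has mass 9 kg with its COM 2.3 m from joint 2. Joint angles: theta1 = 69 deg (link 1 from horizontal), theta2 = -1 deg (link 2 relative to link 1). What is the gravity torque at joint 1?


Horizontal distance from joint 1 to link-1 COM:
  x_c1 = (L1/2)*cos(t1) = 1.4 * 0.3584 = 0.5017 m
Horizontal distance from joint 1 to link-2 COM:
  x_c2 = L1*cos(t1) + Lc2*cos(t1+t2)
       = 2.8*0.3584 + 2.3*0.3746 = 1.865 m
tau1 = m1*g*x_c1 + m2*g*x_c2
     = 9*9.81*0.5017 + 9*9.81*1.865
     = 44.2964 + 164.6631
     = 208.9595 Nm


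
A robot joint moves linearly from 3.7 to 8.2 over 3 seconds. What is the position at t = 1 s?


s = t/T = 1/3 = 0.3333
p(t) = p0 + (pf-p0)*s
= 3.7 + (8.2 - 3.7) * 0.3333
= 5.2


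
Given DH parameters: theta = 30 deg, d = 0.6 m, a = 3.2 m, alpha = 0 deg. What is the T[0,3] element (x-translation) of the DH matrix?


T[0,3] = a * cos(theta)
= 3.2 * cos(30 deg)
= 3.2 * 0.866
= 2.7713


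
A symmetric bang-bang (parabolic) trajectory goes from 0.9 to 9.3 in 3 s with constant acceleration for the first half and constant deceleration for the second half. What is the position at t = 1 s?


Symmetric rest-to-rest: each phase covers (pf-p0)/2 in time T/2. 0.5*a*(T/2)^2 = (pf-p0)/2 => a = 4*(pf-p0)/T^2
a = 4*(9.3-0.9)/3^2 = 3.7333
t = 1 is in the acceleration phase (t <= T/2).
p = p0 + 0.5*a*t^2 = 0.9 + 0.5*3.7333*1^2
= 2.7667


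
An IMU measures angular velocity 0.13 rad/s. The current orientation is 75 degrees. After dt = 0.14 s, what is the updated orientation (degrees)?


delta_theta = w * dt = 0.13 * 0.14 = 0.0182 rad
= 1.0428 deg
theta_new = 75 + 1.0428 = 76.0428 deg


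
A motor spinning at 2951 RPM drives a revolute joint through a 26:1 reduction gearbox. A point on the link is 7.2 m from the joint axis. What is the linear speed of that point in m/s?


omega_motor = 2951 * 2*pi/60 = 309.028 rad/s
omega_joint = omega_motor / 26 = 11.8857 rad/s
v = omega_joint * r = 11.8857 * 7.2
= 85.577 m/s


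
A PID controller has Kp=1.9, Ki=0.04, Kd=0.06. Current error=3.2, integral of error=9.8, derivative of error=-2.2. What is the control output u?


u = Kp*e + Ki*int(e) + Kd*de/dt
= 1.9*3.2 + 0.04*9.8 + 0.06*(-2.2)
= 6.08 + 0.392 + -0.132
= 6.34


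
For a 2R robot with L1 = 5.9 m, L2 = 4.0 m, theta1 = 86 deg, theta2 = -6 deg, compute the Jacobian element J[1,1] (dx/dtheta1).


J[1,1] = -L1*sin(t1) - L2*sin(t1+t2)
= -5.9*sin(86) - 4.0*sin(80)
= -9.8249


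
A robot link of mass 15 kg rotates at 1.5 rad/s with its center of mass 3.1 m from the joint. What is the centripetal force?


F = m * omega^2 * r
= 15 * 1.5^2 * 3.1
= 15 * 2.25 * 3.1
= 104.625 N


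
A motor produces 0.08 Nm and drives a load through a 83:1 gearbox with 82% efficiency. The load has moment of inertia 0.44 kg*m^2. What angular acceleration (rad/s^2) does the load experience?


tau_out = tau_motor * N * eta
= 0.08 * 83 * 0.82 = 5.4448 Nm
alpha = tau_out / I = 5.4448 / 0.44
= 12.3745 rad/s^2


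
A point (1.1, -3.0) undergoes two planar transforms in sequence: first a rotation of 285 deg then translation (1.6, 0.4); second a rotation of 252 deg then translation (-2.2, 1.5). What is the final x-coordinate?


After transform 1:
x1 = cos(285)*1.1 - sin(285)*-3.0 + 1.6 = -1.0131
y1 = sin(285)*1.1 + cos(285)*-3.0 + 0.4 = -1.439
After transform 2:
x2 = cos(252)*-1.0131 - sin(252)*-1.439 + -2.2
= -3.2555


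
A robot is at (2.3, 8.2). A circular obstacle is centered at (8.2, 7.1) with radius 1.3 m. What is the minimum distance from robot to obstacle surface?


center_dist = sqrt((2.3-8.2)^2 + (8.2-7.1)^2)
= sqrt(34.81 + 1.21)
= 6.0017
min_dist = center_dist - radius = 6.0017 - 1.3 = 4.7017 m


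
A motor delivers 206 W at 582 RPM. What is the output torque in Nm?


omega = 582 * 2*pi/60 = 60.9469 rad/s
tau = P / omega = 206 / 60.9469
= 3.38 Nm


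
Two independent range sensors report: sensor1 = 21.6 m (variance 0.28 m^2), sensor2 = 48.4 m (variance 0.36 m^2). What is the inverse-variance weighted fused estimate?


w1 = (1/var1) / (1/var1 + 1/var2)
   = 3.5714 / (3.5714 + 2.7778) = 0.5625
w2 = 1 - w1 = 0.4375
fused = w1*s1 + w2*s2 = 12.15 + 21.175
= 33.325 m


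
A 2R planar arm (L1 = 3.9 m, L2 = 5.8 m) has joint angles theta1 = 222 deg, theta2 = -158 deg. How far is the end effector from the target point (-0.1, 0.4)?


End effector via forward kinematics:
x = L1*cos(t1) + L2*cos(t1+t2) = -0.3557
y = L1*sin(t1) + L2*sin(t1+t2) = 2.6034
Distance to target:
d = sqrt((-0.1 - -0.3557)^2 + (0.4 - 2.6034)^2)
= sqrt(0.0654 + 4.855)
= 2.2182 m


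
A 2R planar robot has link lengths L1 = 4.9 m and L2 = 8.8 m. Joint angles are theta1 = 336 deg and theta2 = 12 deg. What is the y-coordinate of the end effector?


Convert angles to radians: theta1 = 5.8643, theta2 = 0.2094
y = L1*sin(theta1) + L2*sin(theta1+theta2)
y = -1.993 + -1.8296
y = -3.8226


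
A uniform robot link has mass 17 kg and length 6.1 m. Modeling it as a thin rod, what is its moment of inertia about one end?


I = (1/3) * m * L^2
= (1/3) * 17 * 6.1^2
= 0.333333 * 17 * 37.21
= 210.8567 kg*m^2


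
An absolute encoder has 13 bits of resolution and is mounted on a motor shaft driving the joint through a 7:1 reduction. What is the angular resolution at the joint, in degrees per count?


counts = 2^13 = 8192
effective counts at joint = 8192 * 7 = 57344
resolution = 360 / 57344
= 0.0063 deg/count


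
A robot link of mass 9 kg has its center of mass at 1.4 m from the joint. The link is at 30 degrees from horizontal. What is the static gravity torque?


tau = m*g*L*cos(angle)
= 9 * 9.81 * 1.4 * cos(30 deg)
= 9 * 9.81 * 1.4 * 0.866
= 107.0459 Nm


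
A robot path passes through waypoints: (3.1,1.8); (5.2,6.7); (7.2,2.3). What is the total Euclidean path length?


Segment lengths:
  seg1 = sqrt((2.1)^2 + (4.9)^2) = 5.331
  seg2 = sqrt((2.0)^2 + (-4.4)^2) = 4.8332
Total = 10.1643


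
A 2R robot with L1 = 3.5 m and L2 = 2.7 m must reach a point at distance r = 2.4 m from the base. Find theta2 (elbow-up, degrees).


cos(theta2) = (r^2 - L1^2 - L2^2) / (2*L1*L2)
cos(theta2) = (5.76 - 12.25 - 7.29) / 18.9
cos(theta2) = -0.729101
theta2 = 136.811 degrees


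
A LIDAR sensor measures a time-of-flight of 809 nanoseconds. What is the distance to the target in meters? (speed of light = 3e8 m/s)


tof = 809 ns = 8.09e-07 s
dist = c * tof / 2
= 3e8 * 8.09e-07 / 2
= 121.35 m


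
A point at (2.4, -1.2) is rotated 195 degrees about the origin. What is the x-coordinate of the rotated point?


x' = x*cos(theta) - y*sin(theta)
cos(195 deg) = -0.9659, sin(195 deg) = -0.2588
x' = 2.4 * -0.9659 - -1.2 * -0.2588
= -2.3182 - 0.3106
= -2.6288


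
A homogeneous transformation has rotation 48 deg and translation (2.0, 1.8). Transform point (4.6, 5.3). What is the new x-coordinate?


x' = cos(theta)*px - sin(theta)*py + tx
= 0.6691*4.6 - 0.7431*5.3 + 2.0
= 1.1393


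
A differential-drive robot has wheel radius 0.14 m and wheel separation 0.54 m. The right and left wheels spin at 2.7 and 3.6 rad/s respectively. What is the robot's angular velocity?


vR = r*wR = 0.14*2.7 = 0.378 m/s
vL = r*wL = 0.14*3.6 = 0.504 m/s
v = (vR+vL)/2 = 0.441 m/s
omega = (vR-vL)/L = -0.2333 rad/s
angular velocity = -0.2333 rad/s


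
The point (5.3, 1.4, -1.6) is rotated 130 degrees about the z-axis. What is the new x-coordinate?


Rotation about z-axis: x' = x*cos(theta) - y*sin(theta)
= 5.3 * -0.6428 - 1.4 * 0.766
= -4.4792


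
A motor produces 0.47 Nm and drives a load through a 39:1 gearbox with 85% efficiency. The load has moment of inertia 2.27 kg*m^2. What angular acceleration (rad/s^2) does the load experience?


tau_out = tau_motor * N * eta
= 0.47 * 39 * 0.85 = 15.5805 Nm
alpha = tau_out / I = 15.5805 / 2.27
= 6.8637 rad/s^2


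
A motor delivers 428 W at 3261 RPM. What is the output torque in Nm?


omega = 3261 * 2*pi/60 = 341.4911 rad/s
tau = P / omega = 428 / 341.4911
= 1.2533 Nm


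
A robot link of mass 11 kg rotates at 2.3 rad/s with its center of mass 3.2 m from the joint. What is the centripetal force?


F = m * omega^2 * r
= 11 * 2.3^2 * 3.2
= 11 * 5.29 * 3.2
= 186.208 N


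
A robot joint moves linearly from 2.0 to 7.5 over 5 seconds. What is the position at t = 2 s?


s = t/T = 2/5 = 0.4
p(t) = p0 + (pf-p0)*s
= 2.0 + (7.5 - 2.0) * 0.4
= 4.2


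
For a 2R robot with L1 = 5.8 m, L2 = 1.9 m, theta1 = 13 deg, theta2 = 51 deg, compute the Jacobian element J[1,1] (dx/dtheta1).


J[1,1] = -L1*sin(t1) - L2*sin(t1+t2)
= -5.8*sin(13) - 1.9*sin(64)
= -3.0124


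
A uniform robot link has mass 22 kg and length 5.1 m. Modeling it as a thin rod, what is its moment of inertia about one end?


I = (1/3) * m * L^2
= (1/3) * 22 * 5.1^2
= 0.333333 * 22 * 26.01
= 190.74 kg*m^2


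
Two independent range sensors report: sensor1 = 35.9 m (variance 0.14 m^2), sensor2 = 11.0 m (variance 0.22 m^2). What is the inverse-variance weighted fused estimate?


w1 = (1/var1) / (1/var1 + 1/var2)
   = 7.1429 / (7.1429 + 4.5455) = 0.6111
w2 = 1 - w1 = 0.3889
fused = w1*s1 + w2*s2 = 21.9389 + 4.2778
= 26.2167 m


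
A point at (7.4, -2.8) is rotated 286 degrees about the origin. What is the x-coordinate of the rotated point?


x' = x*cos(theta) - y*sin(theta)
cos(286 deg) = 0.2756, sin(286 deg) = -0.9613
x' = 7.4 * 0.2756 - -2.8 * -0.9613
= 2.0397 - 2.6915
= -0.6518


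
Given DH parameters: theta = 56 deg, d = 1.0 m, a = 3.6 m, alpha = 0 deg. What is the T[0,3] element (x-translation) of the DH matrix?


T[0,3] = a * cos(theta)
= 3.6 * cos(56 deg)
= 3.6 * 0.5592
= 2.0131


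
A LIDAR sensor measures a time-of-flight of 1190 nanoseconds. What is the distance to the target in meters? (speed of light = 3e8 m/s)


tof = 1190 ns = 1.19e-06 s
dist = c * tof / 2
= 3e8 * 1.19e-06 / 2
= 178.5 m


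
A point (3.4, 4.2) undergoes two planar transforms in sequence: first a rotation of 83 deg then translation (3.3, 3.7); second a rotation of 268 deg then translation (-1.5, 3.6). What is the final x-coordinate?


After transform 1:
x1 = cos(83)*3.4 - sin(83)*4.2 + 3.3 = -0.4543
y1 = sin(83)*3.4 + cos(83)*4.2 + 3.7 = 7.5865
After transform 2:
x2 = cos(268)*-0.4543 - sin(268)*7.5865 + -1.5
= 6.0977


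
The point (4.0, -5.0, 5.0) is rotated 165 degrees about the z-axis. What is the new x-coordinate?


Rotation about z-axis: x' = x*cos(theta) - y*sin(theta)
= 4.0 * -0.9659 - -5.0 * 0.2588
= -2.5696


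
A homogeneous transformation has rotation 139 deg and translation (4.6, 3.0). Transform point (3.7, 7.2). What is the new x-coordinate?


x' = cos(theta)*px - sin(theta)*py + tx
= -0.7547*3.7 - 0.6561*7.2 + 4.6
= -2.9161


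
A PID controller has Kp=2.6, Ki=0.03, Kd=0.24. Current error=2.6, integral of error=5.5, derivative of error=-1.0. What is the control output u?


u = Kp*e + Ki*int(e) + Kd*de/dt
= 2.6*2.6 + 0.03*5.5 + 0.24*(-1.0)
= 6.76 + 0.165 + -0.24
= 6.685


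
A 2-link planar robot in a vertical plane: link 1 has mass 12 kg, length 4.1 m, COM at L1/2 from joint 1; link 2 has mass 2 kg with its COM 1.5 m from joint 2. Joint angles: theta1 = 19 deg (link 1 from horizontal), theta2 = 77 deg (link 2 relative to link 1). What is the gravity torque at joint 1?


Horizontal distance from joint 1 to link-1 COM:
  x_c1 = (L1/2)*cos(t1) = 2.05 * 0.9455 = 1.9383 m
Horizontal distance from joint 1 to link-2 COM:
  x_c2 = L1*cos(t1) + Lc2*cos(t1+t2)
       = 4.1*0.9455 + 1.5*-0.1045 = 3.7198 m
tau1 = m1*g*x_c1 + m2*g*x_c2
     = 12*9.81*1.9383 + 2*9.81*3.7198
     = 228.1782 + 72.9831
     = 301.1613 Nm


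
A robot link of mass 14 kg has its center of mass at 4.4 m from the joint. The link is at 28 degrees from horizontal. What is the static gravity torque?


tau = m*g*L*cos(angle)
= 14 * 9.81 * 4.4 * cos(28 deg)
= 14 * 9.81 * 4.4 * 0.8829
= 533.5617 Nm


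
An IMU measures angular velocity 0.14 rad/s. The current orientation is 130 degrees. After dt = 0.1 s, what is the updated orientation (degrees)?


delta_theta = w * dt = 0.14 * 0.1 = 0.014 rad
= 0.8021 deg
theta_new = 130 + 0.8021 = 130.8021 deg


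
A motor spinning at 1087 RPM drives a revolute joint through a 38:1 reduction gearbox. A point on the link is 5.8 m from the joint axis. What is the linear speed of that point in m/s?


omega_motor = 1087 * 2*pi/60 = 113.8304 rad/s
omega_joint = omega_motor / 38 = 2.9955 rad/s
v = omega_joint * r = 2.9955 * 5.8
= 17.3741 m/s


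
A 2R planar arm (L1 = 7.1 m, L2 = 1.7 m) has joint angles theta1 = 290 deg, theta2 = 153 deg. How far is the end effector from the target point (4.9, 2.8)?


End effector via forward kinematics:
x = L1*cos(t1) + L2*cos(t1+t2) = 2.6355
y = L1*sin(t1) + L2*sin(t1+t2) = -4.9845
Distance to target:
d = sqrt((4.9 - 2.6355)^2 + (2.8 - -4.9845)^2)
= sqrt(5.1279 + 60.5983)
= 8.1072 m


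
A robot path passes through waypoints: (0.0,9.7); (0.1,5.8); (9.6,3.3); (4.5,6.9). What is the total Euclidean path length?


Segment lengths:
  seg1 = sqrt((0.1)^2 + (-3.9)^2) = 3.9013
  seg2 = sqrt((9.5)^2 + (-2.5)^2) = 9.8234
  seg3 = sqrt((-5.1)^2 + (3.6)^2) = 6.2426
Total = 19.9673


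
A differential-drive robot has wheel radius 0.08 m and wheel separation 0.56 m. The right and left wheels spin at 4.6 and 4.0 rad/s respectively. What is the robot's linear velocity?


vR = r*wR = 0.08*4.6 = 0.368 m/s
vL = r*wL = 0.08*4.0 = 0.32 m/s
v = (vR+vL)/2 = 0.344 m/s
omega = (vR-vL)/L = 0.0857 rad/s
linear velocity = 0.344 m/s


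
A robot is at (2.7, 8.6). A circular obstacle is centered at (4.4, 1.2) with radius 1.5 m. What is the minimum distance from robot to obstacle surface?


center_dist = sqrt((2.7-4.4)^2 + (8.6-1.2)^2)
= sqrt(2.89 + 54.76)
= 7.5928
min_dist = center_dist - radius = 7.5928 - 1.5 = 6.0928 m


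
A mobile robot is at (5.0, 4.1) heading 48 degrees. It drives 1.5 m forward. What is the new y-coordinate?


y_new = y0 + d*sin(theta)
= 4.1 + 1.5*sin(48)
= 4.1 + 1.1147
= 5.2147


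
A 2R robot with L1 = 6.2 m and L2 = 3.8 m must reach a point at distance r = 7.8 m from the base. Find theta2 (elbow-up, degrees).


cos(theta2) = (r^2 - L1^2 - L2^2) / (2*L1*L2)
cos(theta2) = (60.84 - 38.44 - 14.44) / 47.12
cos(theta2) = 0.16893
theta2 = 80.2744 degrees


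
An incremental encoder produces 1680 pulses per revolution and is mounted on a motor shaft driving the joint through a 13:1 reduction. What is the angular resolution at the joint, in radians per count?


counts per rev = 1680
effective counts at joint = 1680 * 13 = 21840
resolution = 2*pi / 21840
= 2.8769e-04 rad/count


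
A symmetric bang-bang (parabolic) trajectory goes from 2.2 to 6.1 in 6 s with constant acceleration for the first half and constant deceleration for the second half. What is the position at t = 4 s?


Symmetric rest-to-rest: each phase covers (pf-p0)/2 in time T/2. 0.5*a*(T/2)^2 = (pf-p0)/2 => a = 4*(pf-p0)/T^2
a = 4*(6.1-2.2)/6^2 = 0.4333
t = 4 is in the deceleration phase (t > T/2).
p = pf - 0.5*a*(T-t)^2 = 6.1 - 0.5*0.4333*2^2
= 5.2333


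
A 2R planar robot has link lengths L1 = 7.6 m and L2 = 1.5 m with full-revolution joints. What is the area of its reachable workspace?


r_max = L1 + L2 = 9.1 m
r_min = |L1 - L2| = 6.1 m
Area = pi*(r_max^2 - r_min^2)
= pi*(82.81 - 37.21)
= pi * 45.6
= 143.2566 m^2


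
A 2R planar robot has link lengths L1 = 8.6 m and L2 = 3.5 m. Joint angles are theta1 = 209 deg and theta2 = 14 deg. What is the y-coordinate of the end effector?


Convert angles to radians: theta1 = 3.6477, theta2 = 0.2443
y = L1*sin(theta1) + L2*sin(theta1+theta2)
y = -4.1694 + -2.387
y = -6.5564


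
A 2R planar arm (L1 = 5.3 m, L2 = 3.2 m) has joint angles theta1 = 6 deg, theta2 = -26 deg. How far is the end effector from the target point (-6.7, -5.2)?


End effector via forward kinematics:
x = L1*cos(t1) + L2*cos(t1+t2) = 8.278
y = L1*sin(t1) + L2*sin(t1+t2) = -0.5405
Distance to target:
d = sqrt((-6.7 - 8.278)^2 + (-5.2 - -0.5405)^2)
= sqrt(224.34 + 21.7113)
= 15.686 m


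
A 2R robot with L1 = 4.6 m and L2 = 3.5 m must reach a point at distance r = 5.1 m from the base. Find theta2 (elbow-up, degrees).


cos(theta2) = (r^2 - L1^2 - L2^2) / (2*L1*L2)
cos(theta2) = (26.01 - 21.16 - 12.25) / 32.2
cos(theta2) = -0.229814
theta2 = 103.2861 degrees


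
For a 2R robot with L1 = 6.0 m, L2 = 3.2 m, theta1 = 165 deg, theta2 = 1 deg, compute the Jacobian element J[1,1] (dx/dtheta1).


J[1,1] = -L1*sin(t1) - L2*sin(t1+t2)
= -6.0*sin(165) - 3.2*sin(166)
= -2.3271


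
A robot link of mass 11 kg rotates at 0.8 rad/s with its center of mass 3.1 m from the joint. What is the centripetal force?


F = m * omega^2 * r
= 11 * 0.8^2 * 3.1
= 11 * 0.64 * 3.1
= 21.824 N


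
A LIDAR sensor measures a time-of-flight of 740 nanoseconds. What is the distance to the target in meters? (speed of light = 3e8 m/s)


tof = 740 ns = 7.4e-07 s
dist = c * tof / 2
= 3e8 * 7.4e-07 / 2
= 111.0 m


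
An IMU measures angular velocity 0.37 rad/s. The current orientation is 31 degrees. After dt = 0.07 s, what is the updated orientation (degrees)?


delta_theta = w * dt = 0.37 * 0.07 = 0.0259 rad
= 1.484 deg
theta_new = 31 + 1.484 = 32.484 deg


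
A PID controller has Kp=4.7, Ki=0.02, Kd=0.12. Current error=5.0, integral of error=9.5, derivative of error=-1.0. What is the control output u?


u = Kp*e + Ki*int(e) + Kd*de/dt
= 4.7*5.0 + 0.02*9.5 + 0.12*(-1.0)
= 23.5 + 0.19 + -0.12
= 23.57


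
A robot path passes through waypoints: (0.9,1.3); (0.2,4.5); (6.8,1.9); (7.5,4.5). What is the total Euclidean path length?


Segment lengths:
  seg1 = sqrt((-0.7)^2 + (3.2)^2) = 3.2757
  seg2 = sqrt((6.6)^2 + (-2.6)^2) = 7.0937
  seg3 = sqrt((0.7)^2 + (2.6)^2) = 2.6926
Total = 13.0619


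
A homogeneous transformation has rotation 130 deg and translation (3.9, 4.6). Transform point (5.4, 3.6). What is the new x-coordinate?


x' = cos(theta)*px - sin(theta)*py + tx
= -0.6428*5.4 - 0.766*3.6 + 3.9
= -2.3288


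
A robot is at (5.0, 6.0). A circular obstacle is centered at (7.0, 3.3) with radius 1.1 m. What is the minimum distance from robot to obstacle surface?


center_dist = sqrt((5.0-7.0)^2 + (6.0-3.3)^2)
= sqrt(4.0 + 7.29)
= 3.3601
min_dist = center_dist - radius = 3.3601 - 1.1 = 2.2601 m


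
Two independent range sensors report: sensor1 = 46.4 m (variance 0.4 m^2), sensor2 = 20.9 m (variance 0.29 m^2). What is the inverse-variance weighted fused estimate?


w1 = (1/var1) / (1/var1 + 1/var2)
   = 2.5 / (2.5 + 3.4483) = 0.4203
w2 = 1 - w1 = 0.5797
fused = w1*s1 + w2*s2 = 19.5014 + 12.1159
= 31.6174 m


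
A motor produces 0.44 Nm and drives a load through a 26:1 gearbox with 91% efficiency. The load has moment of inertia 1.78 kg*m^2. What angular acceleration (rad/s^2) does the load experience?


tau_out = tau_motor * N * eta
= 0.44 * 26 * 0.91 = 10.4104 Nm
alpha = tau_out / I = 10.4104 / 1.78
= 5.8485 rad/s^2


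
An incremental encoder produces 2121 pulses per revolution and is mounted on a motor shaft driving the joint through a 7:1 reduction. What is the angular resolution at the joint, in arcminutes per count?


counts per rev = 2121
effective counts at joint = 2121 * 7 = 14847
resolution = 360*60 / 14847
= 1.4548 arcmin/count


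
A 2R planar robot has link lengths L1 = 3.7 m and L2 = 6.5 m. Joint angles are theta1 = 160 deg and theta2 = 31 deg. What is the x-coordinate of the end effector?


Convert angles to radians: theta1 = 2.7925, theta2 = 0.5411
x = L1*cos(theta1) + L2*cos(theta1+theta2)
x = -3.4769 + -6.3806
x = -9.8574


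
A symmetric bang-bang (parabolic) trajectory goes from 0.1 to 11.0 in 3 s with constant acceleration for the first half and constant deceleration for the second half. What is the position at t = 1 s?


Symmetric rest-to-rest: each phase covers (pf-p0)/2 in time T/2. 0.5*a*(T/2)^2 = (pf-p0)/2 => a = 4*(pf-p0)/T^2
a = 4*(11.0-0.1)/3^2 = 4.8444
t = 1 is in the acceleration phase (t <= T/2).
p = p0 + 0.5*a*t^2 = 0.1 + 0.5*4.8444*1^2
= 2.5222


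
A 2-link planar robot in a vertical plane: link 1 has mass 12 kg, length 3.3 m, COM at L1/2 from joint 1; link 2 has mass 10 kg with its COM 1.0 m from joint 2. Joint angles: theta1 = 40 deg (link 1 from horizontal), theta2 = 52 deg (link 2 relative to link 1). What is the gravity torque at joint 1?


Horizontal distance from joint 1 to link-1 COM:
  x_c1 = (L1/2)*cos(t1) = 1.65 * 0.766 = 1.264 m
Horizontal distance from joint 1 to link-2 COM:
  x_c2 = L1*cos(t1) + Lc2*cos(t1+t2)
       = 3.3*0.766 + 1.0*-0.0349 = 2.493 m
tau1 = m1*g*x_c1 + m2*g*x_c2
     = 12*9.81*1.264 + 10*9.81*2.493
     = 148.7949 + 244.5679
     = 393.3629 Nm


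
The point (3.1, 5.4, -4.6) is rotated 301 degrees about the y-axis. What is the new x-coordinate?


Rotation about y-axis: x' = x*cos(theta) + z*sin(theta)
= 3.1 * 0.515 + -4.6 * -0.8572
= 5.5396


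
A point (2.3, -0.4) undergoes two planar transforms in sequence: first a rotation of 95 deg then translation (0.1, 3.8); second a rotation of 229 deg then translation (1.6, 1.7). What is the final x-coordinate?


After transform 1:
x1 = cos(95)*2.3 - sin(95)*-0.4 + 0.1 = 0.298
y1 = sin(95)*2.3 + cos(95)*-0.4 + 3.8 = 6.1261
After transform 2:
x2 = cos(229)*0.298 - sin(229)*6.1261 + 1.6
= 6.0279


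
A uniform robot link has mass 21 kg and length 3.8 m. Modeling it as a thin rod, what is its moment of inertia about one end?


I = (1/3) * m * L^2
= (1/3) * 21 * 3.8^2
= 0.333333 * 21 * 14.44
= 101.08 kg*m^2


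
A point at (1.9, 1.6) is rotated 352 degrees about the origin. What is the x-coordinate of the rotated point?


x' = x*cos(theta) - y*sin(theta)
cos(352 deg) = 0.9903, sin(352 deg) = -0.1392
x' = 1.9 * 0.9903 - 1.6 * -0.1392
= 1.8815 - -0.2227
= 2.1042


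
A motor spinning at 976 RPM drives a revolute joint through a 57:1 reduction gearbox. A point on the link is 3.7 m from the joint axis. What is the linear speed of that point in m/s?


omega_motor = 976 * 2*pi/60 = 102.2065 rad/s
omega_joint = omega_motor / 57 = 1.7931 rad/s
v = omega_joint * r = 1.7931 * 3.7
= 6.6345 m/s


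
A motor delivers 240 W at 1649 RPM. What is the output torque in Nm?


omega = 1649 * 2*pi/60 = 172.6829 rad/s
tau = P / omega = 240 / 172.6829
= 1.3898 Nm


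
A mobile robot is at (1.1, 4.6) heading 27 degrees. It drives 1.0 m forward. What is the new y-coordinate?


y_new = y0 + d*sin(theta)
= 4.6 + 1.0*sin(27)
= 4.6 + 0.454
= 5.054


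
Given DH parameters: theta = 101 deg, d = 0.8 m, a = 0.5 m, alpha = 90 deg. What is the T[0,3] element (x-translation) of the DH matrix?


T[0,3] = a * cos(theta)
= 0.5 * cos(101 deg)
= 0.5 * -0.1908
= -0.0954


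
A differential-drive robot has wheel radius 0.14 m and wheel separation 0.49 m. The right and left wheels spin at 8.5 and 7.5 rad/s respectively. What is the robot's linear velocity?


vR = r*wR = 0.14*8.5 = 1.19 m/s
vL = r*wL = 0.14*7.5 = 1.05 m/s
v = (vR+vL)/2 = 1.12 m/s
omega = (vR-vL)/L = 0.2857 rad/s
linear velocity = 1.12 m/s
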